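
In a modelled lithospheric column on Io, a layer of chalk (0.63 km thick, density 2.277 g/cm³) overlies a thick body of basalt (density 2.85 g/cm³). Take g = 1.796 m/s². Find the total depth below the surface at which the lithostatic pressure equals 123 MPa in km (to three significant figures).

24.2 km

Pressure at base of upper layers: 2277×1.796×630 = 2.576×10^6 Pa = 2.576 MPa
Remaining pressure to be supplied by basalt: 1.230×10^8 − 2.576×10^6 = 1.204×10^8 Pa
Additional depth in basalt = 1.204×10^8 Pa / (2850 kg/m³ × 1.796 m/s²) = 23527 m
Total depth = 630 m + 23527 m = 24157 m
= 24.157 km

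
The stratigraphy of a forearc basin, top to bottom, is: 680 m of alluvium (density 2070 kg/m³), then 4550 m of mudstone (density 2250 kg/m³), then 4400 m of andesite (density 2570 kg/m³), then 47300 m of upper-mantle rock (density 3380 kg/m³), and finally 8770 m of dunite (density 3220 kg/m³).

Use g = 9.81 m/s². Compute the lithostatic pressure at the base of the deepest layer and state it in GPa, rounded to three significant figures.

alluvium: 2070 kg/m³ × 9.81 m/s² × 680 m = 1.381×10^7 Pa = 0.01381 GPa
mudstone: 2250 kg/m³ × 9.81 m/s² × 4550 m = 1.004×10^8 Pa = 0.1004 GPa
andesite: 2570 kg/m³ × 9.81 m/s² × 4400 m = 1.109×10^8 Pa = 0.1109 GPa
upper-mantle rock: 3380 kg/m³ × 9.81 m/s² × 47300 m = 1.568×10^9 Pa = 1.568 GPa
dunite: 3220 kg/m³ × 9.81 m/s² × 8770 m = 2.770×10^8 Pa = 0.2770 GPa
Total = 0.01381 + 0.1004 + 0.1109 + 1.568 + 0.2770 = 2.0706 GPa

2.07 GPa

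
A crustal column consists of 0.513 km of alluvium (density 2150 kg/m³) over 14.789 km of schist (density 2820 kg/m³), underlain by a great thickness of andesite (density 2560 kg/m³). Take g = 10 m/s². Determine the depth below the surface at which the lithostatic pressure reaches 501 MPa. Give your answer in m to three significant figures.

Pressure at base of upper layers: 2150×10×513 + 2820×10×14789 = 4.281×10^8 Pa = 428.1 MPa
Remaining pressure to be supplied by andesite: 5.010×10^8 − 4.281×10^8 = 7.292×10^7 Pa
Additional depth in andesite = 7.292×10^7 Pa / (2560 kg/m³ × 10 m/s²) = 2848.5 m
Total depth = 15302 m + 2848.5 m = 18150 m

18200 m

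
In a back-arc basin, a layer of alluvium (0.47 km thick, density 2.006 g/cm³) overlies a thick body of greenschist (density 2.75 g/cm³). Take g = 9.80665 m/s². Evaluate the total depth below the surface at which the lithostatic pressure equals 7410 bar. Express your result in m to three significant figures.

Pressure at base of upper layers: 2006×9.80665×470 = 9.246×10^6 Pa = 92.46 bar
Remaining pressure to be supplied by greenschist: 7.410×10^8 − 9.246×10^6 = 7.318×10^8 Pa
Additional depth in greenschist = 7.318×10^8 Pa / (2750 kg/m³ × 9.80665 m/s²) = 27134 m
Total depth = 470 m + 27134 m = 27604 m

27600 m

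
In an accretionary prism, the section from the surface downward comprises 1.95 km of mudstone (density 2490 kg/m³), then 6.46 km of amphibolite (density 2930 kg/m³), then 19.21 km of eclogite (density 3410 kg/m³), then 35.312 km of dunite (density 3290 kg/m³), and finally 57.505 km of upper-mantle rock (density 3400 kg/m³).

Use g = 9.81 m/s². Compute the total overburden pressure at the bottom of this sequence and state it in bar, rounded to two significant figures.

mudstone: 2490 kg/m³ × 9.81 m/s² × 1950 m = 4.763×10^7 Pa = 476.3 bar
amphibolite: 2930 kg/m³ × 9.81 m/s² × 6460 m = 1.857×10^8 Pa = 1857 bar
eclogite: 3410 kg/m³ × 9.81 m/s² × 19210 m = 6.426×10^8 Pa = 6426 bar
dunite: 3290 kg/m³ × 9.81 m/s² × 35312 m = 1.140×10^9 Pa = 11397 bar
upper-mantle rock: 3400 kg/m³ × 9.81 m/s² × 57505 m = 1.918×10^9 Pa = 19180 bar
Total = 476.3 + 1857 + 6426 + 11397 + 19180 = 39336 bar

39000 bar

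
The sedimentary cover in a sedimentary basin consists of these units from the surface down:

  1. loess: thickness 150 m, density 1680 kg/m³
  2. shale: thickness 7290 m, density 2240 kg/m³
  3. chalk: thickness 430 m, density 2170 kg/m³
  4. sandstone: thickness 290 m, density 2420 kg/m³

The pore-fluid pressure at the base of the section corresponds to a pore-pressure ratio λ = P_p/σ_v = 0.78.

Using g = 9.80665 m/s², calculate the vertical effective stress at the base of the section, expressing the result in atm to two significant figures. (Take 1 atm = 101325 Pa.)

390 atm

Overburden (lithostatic) stress σ_v:
loess: 1680 kg/m³ × 9.80665 m/s² × 150 m = 2.471×10^6 Pa = 2.471 MPa
shale: 2240 kg/m³ × 9.80665 m/s² × 7290 m = 1.601×10^8 Pa = 160.1 MPa
chalk: 2170 kg/m³ × 9.80665 m/s² × 430 m = 9.151×10^6 Pa = 9.151 MPa
sandstone: 2420 kg/m³ × 9.80665 m/s² × 290 m = 6.882×10^6 Pa = 6.882 MPa
Total = 2.471 + 160.1 + 9.151 + 6.882 = 178.64 MPa
Pore pressure P_p = λ·σ_v = 0.78 × 178.6 MPa = 139.3 MPa
Effective stress σ' = σ_v − P_p = 178.6 − 139.3 = 39.301 MPa = 387.87 atm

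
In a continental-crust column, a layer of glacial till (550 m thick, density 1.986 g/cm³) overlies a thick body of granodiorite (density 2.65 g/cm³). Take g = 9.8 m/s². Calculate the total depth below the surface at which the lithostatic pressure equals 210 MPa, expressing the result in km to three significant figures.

Pressure at base of upper layers: 1986×9.8×550 = 1.070×10^7 Pa = 10.70 MPa
Remaining pressure to be supplied by granodiorite: 2.100×10^8 − 1.070×10^7 = 1.993×10^8 Pa
Additional depth in granodiorite = 1.993×10^8 Pa / (2650 kg/m³ × 9.8 m/s²) = 7674.1 m
Total depth = 550 m + 7674.1 m = 8224.1 m
= 8.2241 km

8.22 km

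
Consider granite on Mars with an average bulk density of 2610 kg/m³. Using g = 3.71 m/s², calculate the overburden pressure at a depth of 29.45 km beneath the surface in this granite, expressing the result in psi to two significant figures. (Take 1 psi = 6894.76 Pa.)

41000 psi

granite: 2610 kg/m³ × 3.71 m/s² × 29450 m = 2.852×10^8 Pa = 41360 psi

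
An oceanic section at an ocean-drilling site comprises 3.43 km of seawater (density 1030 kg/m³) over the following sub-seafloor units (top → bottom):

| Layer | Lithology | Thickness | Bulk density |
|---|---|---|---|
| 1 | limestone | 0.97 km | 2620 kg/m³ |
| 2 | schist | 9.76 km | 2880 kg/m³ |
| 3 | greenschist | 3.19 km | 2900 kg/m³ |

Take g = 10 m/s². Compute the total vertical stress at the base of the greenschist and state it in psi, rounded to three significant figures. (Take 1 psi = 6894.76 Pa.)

seawater: 1030 kg/m³ × 10 m/s² × 3430 m = 3.533×10^7 Pa = 5124 psi
limestone: 2620 kg/m³ × 10 m/s² × 970 m = 2.541×10^7 Pa = 3686 psi
schist: 2880 kg/m³ × 10 m/s² × 9760 m = 2.811×10^8 Pa = 40768 psi
greenschist: 2900 kg/m³ × 10 m/s² × 3190 m = 9.251×10^7 Pa = 13417 psi
Total = 5124 + 3686 + 40768 + 13417 = 62996 psi

63000 psi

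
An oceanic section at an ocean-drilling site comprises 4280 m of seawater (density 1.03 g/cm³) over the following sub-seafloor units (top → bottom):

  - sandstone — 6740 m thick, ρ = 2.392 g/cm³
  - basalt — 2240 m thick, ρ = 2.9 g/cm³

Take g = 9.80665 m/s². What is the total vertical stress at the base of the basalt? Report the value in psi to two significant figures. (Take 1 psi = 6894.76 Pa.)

seawater: 1030 kg/m³ × 9.80665 m/s² × 4280 m = 4.323×10^7 Pa = 6270 psi
sandstone: 2392 kg/m³ × 9.80665 m/s² × 6740 m = 1.581×10^8 Pa = 22931 psi
basalt: 2900 kg/m³ × 9.80665 m/s² × 2240 m = 6.370×10^7 Pa = 9239 psi
Total = 6270 + 22931 + 9239 = 38441 psi

38000 psi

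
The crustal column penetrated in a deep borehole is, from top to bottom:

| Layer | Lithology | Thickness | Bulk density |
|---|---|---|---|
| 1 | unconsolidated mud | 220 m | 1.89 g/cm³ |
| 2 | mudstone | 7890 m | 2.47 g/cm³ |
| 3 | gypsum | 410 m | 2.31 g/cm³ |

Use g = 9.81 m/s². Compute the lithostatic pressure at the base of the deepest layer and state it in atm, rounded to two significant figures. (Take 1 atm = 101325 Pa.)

2000 atm

unconsolidated mud: 1890 kg/m³ × 9.81 m/s² × 220 m = 4.079×10^6 Pa = 40.26 atm
mudstone: 2470 kg/m³ × 9.81 m/s² × 7890 m = 1.912×10^8 Pa = 1887 atm
gypsum: 2310 kg/m³ × 9.81 m/s² × 410 m = 9.291×10^6 Pa = 91.70 atm
Total = 40.26 + 1887 + 91.70 = 2018.8 atm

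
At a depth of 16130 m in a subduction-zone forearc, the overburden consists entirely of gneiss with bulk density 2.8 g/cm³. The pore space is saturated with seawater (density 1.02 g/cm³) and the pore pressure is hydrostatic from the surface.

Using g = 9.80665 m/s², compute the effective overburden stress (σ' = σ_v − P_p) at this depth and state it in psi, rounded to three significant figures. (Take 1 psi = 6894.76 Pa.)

Overburden (lithostatic) stress σ_v:
gneiss: 2800 kg/m³ × 9.80665 m/s² × 16130 m = 4.429×10^8 Pa = 442.9 MPa
Pore pressure P_p = 1020 kg/m³ × 9.80665 m/s² × 16130 m = 1.613×10^8 Pa = 161.3 MPa
Effective stress σ' = σ_v − P_p = 442.9 − 161.3 = 281.56 MPa = 40837 psi

40800 psi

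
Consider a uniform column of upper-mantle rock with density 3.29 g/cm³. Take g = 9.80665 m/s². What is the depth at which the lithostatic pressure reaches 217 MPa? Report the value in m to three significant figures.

h = P/(ρg) = 217 MPa / (3290 kg/m³ × 9.80665 m/s²) = 2.170×10^8 Pa / 32264 Pa/m = 6725.8 m

6730 m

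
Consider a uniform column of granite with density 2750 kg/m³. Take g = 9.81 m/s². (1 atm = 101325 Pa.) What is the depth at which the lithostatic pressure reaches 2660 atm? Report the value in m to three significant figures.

h = P/(ρg) = 2660 atm / (2750 kg/m³ × 9.81 m/s²) = 2.695×10^8 Pa / 26978 Pa/m = 9990.7 m

9990 m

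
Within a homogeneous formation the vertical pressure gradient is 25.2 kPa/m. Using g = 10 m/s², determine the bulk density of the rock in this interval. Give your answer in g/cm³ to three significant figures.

ρ = (dP/dz)/g = 25.2 kPa/m / 10 m/s² = 25200 Pa/m / 10 m/s² = 2520.0 kg/m³
= 2.520 g/cm³

2.52 g/cm³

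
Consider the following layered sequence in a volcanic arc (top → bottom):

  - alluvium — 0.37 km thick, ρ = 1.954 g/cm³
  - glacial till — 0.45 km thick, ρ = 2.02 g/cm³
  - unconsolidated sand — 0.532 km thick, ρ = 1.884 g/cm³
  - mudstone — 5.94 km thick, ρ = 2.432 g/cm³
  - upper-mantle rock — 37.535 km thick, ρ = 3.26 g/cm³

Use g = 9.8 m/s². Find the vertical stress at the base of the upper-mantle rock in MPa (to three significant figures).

alluvium: 1954 kg/m³ × 9.8 m/s² × 370 m = 7.085×10^6 Pa = 7.085 MPa
glacial till: 2020 kg/m³ × 9.8 m/s² × 450 m = 8.908×10^6 Pa = 8.908 MPa
unconsolidated sand: 1884 kg/m³ × 9.8 m/s² × 532 m = 9.822×10^6 Pa = 9.822 MPa
mudstone: 2432 kg/m³ × 9.8 m/s² × 5940 m = 1.416×10^8 Pa = 141.6 MPa
upper-mantle rock: 3260 kg/m³ × 9.8 m/s² × 37535 m = 1.199×10^9 Pa = 1199 MPa
Total = 7.085 + 8.908 + 9.822 + 141.6 + 1199 = 1366.6 MPa

1370 MPa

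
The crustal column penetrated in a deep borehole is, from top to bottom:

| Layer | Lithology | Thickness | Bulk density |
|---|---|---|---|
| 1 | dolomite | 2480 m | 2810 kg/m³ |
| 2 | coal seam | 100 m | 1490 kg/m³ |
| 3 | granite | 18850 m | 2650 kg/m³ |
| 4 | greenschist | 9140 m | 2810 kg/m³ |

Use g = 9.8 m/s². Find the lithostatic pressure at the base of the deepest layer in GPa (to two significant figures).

dolomite: 2810 kg/m³ × 9.8 m/s² × 2480 m = 6.829×10^7 Pa = 0.06829 GPa
coal seam: 1490 kg/m³ × 9.8 m/s² × 100 m = 1.460×10^6 Pa = 1.460×10^-3 GPa
granite: 2650 kg/m³ × 9.8 m/s² × 18850 m = 4.895×10^8 Pa = 0.4895 GPa
greenschist: 2810 kg/m³ × 9.8 m/s² × 9140 m = 2.517×10^8 Pa = 0.2517 GPa
Total = 0.06829 + 1.460×10^-3 + 0.4895 + 0.2517 = 0.81099 GPa

0.81 GPa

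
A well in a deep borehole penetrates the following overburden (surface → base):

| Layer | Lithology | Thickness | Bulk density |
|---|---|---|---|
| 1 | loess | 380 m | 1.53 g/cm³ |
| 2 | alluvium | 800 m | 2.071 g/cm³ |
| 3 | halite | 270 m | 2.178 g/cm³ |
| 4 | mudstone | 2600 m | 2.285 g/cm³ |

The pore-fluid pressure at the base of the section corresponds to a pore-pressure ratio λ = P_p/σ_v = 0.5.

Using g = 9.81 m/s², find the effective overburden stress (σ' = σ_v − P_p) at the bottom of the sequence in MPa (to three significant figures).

43.0 MPa

Overburden (lithostatic) stress σ_v:
loess: 1530 kg/m³ × 9.81 m/s² × 380 m = 5.704×10^6 Pa = 5.704 MPa
alluvium: 2071 kg/m³ × 9.81 m/s² × 800 m = 1.625×10^7 Pa = 16.25 MPa
halite: 2178 kg/m³ × 9.81 m/s² × 270 m = 5.769×10^6 Pa = 5.769 MPa
mudstone: 2285 kg/m³ × 9.81 m/s² × 2600 m = 5.828×10^7 Pa = 58.28 MPa
Total = 5.704 + 16.25 + 5.769 + 58.28 = 86.007 MPa
Pore pressure P_p = λ·σ_v = 0.5 × 86.01 MPa = 43.00 MPa
Effective stress σ' = σ_v − P_p = 86.01 − 43.00 = 43.003 MPa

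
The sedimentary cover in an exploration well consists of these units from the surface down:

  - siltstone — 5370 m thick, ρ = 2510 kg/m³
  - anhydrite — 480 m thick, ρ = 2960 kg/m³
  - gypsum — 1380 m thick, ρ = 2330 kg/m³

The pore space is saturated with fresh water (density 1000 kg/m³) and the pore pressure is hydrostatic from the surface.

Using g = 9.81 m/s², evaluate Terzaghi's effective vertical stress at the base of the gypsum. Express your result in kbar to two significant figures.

1.1 kbar

Overburden (lithostatic) stress σ_v:
siltstone: 2510 kg/m³ × 9.81 m/s² × 5370 m = 1.322×10^8 Pa = 132.2 MPa
anhydrite: 2960 kg/m³ × 9.81 m/s² × 480 m = 1.394×10^7 Pa = 13.94 MPa
gypsum: 2330 kg/m³ × 9.81 m/s² × 1380 m = 3.154×10^7 Pa = 31.54 MPa
Total = 132.2 + 13.94 + 31.54 = 177.71 MPa
Pore pressure P_p = 1000 kg/m³ × 9.81 m/s² × 7230 m = 7.093×10^7 Pa = 70.93 MPa
Effective stress σ' = σ_v − P_p = 177.7 − 70.93 = 106.78 MPa = 1.0678 kbar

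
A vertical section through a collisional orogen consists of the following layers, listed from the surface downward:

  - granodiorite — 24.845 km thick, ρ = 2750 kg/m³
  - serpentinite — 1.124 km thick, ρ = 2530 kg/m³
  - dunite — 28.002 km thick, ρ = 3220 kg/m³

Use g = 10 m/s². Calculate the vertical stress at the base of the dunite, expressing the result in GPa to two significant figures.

granodiorite: 2750 kg/m³ × 10 m/s² × 24845 m = 6.832×10^8 Pa = 0.6832 GPa
serpentinite: 2530 kg/m³ × 10 m/s² × 1124 m = 2.844×10^7 Pa = 0.02844 GPa
dunite: 3220 kg/m³ × 10 m/s² × 28002 m = 9.017×10^8 Pa = 0.9017 GPa
Total = 0.6832 + 0.02844 + 0.9017 = 1.6133 GPa

1.6 GPa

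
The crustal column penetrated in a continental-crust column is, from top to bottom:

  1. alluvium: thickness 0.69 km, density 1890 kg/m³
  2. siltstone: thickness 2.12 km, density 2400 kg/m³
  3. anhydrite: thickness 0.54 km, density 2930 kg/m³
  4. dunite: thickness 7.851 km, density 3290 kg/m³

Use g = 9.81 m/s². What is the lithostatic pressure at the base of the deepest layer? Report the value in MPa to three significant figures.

332 MPa

alluvium: 1890 kg/m³ × 9.81 m/s² × 690 m = 1.279×10^7 Pa = 12.79 MPa
siltstone: 2400 kg/m³ × 9.81 m/s² × 2120 m = 4.991×10^7 Pa = 49.91 MPa
anhydrite: 2930 kg/m³ × 9.81 m/s² × 540 m = 1.552×10^7 Pa = 15.52 MPa
dunite: 3290 kg/m³ × 9.81 m/s² × 7851 m = 2.534×10^8 Pa = 253.4 MPa
Total = 12.79 + 49.91 + 15.52 + 253.4 = 331.62 MPa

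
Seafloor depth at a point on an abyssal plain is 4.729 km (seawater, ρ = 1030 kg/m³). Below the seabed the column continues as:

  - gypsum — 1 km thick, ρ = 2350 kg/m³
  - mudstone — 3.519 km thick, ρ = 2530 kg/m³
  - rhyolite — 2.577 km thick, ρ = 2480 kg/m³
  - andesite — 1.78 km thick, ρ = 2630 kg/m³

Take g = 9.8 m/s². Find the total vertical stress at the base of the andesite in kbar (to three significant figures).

2.67 kbar

seawater: 1030 kg/m³ × 9.8 m/s² × 4729 m = 4.773×10^7 Pa = 0.4773 kbar
gypsum: 2350 kg/m³ × 9.8 m/s² × 1000 m = 2.303×10^7 Pa = 0.2303 kbar
mudstone: 2530 kg/m³ × 9.8 m/s² × 3519 m = 8.725×10^7 Pa = 0.8725 kbar
rhyolite: 2480 kg/m³ × 9.8 m/s² × 2577 m = 6.263×10^7 Pa = 0.6263 kbar
andesite: 2630 kg/m³ × 9.8 m/s² × 1780 m = 4.588×10^7 Pa = 0.4588 kbar
Total = 0.4773 + 0.2303 + 0.8725 + 0.6263 + 0.4588 = 2.6652 kbar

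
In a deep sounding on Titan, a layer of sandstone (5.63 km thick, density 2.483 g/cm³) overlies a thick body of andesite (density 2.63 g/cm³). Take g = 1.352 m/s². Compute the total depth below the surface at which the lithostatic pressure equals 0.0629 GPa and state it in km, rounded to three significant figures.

Pressure at base of upper layers: 2483×1.352×5630 = 1.890×10^7 Pa = 0.01890 GPa
Remaining pressure to be supplied by andesite: 6.290×10^7 − 1.890×10^7 = 4.400×10^7 Pa
Additional depth in andesite = 4.400×10^7 Pa / (2630 kg/m³ × 1.352 m/s²) = 12374 m
Total depth = 5630 m + 12374 m = 18004 m
= 18.004 km

18.0 km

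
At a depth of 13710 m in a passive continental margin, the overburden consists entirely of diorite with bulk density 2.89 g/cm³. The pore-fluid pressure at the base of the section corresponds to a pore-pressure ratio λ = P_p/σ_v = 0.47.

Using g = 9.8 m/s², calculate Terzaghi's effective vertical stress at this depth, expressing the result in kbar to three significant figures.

2.06 kbar

Overburden (lithostatic) stress σ_v:
diorite: 2890 kg/m³ × 9.8 m/s² × 13710 m = 3.883×10^8 Pa = 388.3 MPa
Pore pressure P_p = λ·σ_v = 0.47 × 388.3 MPa = 182.5 MPa
Effective stress σ' = σ_v − P_p = 388.3 − 182.5 = 205.80 MPa = 2.0580 kbar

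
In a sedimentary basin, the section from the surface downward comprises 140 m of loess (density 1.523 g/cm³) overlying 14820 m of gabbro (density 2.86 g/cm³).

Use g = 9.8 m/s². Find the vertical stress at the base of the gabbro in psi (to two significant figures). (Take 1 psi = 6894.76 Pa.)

61000 psi

loess: 1523 kg/m³ × 9.8 m/s² × 140 m = 2.090×10^6 Pa = 303.1 psi
gabbro: 2860 kg/m³ × 9.8 m/s² × 14820 m = 4.154×10^8 Pa = 60245 psi
Total = 303.1 + 60245 = 60548 psi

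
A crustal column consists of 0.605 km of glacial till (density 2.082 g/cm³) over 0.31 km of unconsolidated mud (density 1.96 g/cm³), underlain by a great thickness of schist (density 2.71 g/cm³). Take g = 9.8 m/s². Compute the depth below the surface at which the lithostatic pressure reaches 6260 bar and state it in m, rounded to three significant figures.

23800 m

Pressure at base of upper layers: 2082×9.8×605 + 1960×9.8×310 = 1.830×10^7 Pa = 183.0 bar
Remaining pressure to be supplied by schist: 6.260×10^8 − 1.830×10^7 = 6.077×10^8 Pa
Additional depth in schist = 6.077×10^8 Pa / (2710 kg/m³ × 9.8 m/s²) = 22882 m
Total depth = 915 m + 22882 m = 23797 m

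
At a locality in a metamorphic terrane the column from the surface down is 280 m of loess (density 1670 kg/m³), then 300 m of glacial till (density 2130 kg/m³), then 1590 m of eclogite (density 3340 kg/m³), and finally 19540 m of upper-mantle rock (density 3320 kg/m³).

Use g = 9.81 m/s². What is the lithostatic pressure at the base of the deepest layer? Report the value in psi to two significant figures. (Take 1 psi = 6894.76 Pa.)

loess: 1670 kg/m³ × 9.81 m/s² × 280 m = 4.587×10^6 Pa = 665.3 psi
glacial till: 2130 kg/m³ × 9.81 m/s² × 300 m = 6.269×10^6 Pa = 909.2 psi
eclogite: 3340 kg/m³ × 9.81 m/s² × 1590 m = 5.210×10^7 Pa = 7556 psi
upper-mantle rock: 3320 kg/m³ × 9.81 m/s² × 19540 m = 6.364×10^8 Pa = 92302 psi
Total = 665.3 + 909.2 + 7556 + 92302 = 1.0143×10^5 psi

100000 psi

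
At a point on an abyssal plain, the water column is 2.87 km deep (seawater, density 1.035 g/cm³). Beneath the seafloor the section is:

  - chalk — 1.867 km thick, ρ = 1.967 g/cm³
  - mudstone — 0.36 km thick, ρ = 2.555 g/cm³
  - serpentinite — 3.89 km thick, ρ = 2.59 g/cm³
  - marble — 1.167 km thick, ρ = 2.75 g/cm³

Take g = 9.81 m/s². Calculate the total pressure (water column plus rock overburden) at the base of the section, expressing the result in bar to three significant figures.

2050 bar

seawater: 1035 kg/m³ × 9.81 m/s² × 2870 m = 2.914×10^7 Pa = 291.4 bar
chalk: 1967 kg/m³ × 9.81 m/s² × 1867 m = 3.603×10^7 Pa = 360.3 bar
mudstone: 2555 kg/m³ × 9.81 m/s² × 360 m = 9.023×10^6 Pa = 90.23 bar
serpentinite: 2590 kg/m³ × 9.81 m/s² × 3890 m = 9.884×10^7 Pa = 988.4 bar
marble: 2750 kg/m³ × 9.81 m/s² × 1167 m = 3.148×10^7 Pa = 314.8 bar
Total = 291.4 + 360.3 + 90.23 + 988.4 + 314.8 = 2045.1 bar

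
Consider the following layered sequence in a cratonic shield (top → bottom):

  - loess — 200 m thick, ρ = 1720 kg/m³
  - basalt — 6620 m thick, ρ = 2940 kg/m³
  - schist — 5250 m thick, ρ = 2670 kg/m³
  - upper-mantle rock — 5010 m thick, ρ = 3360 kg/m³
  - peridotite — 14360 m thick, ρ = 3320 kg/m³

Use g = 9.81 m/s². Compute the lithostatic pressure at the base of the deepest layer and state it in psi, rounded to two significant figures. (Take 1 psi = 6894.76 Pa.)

loess: 1720 kg/m³ × 9.81 m/s² × 200 m = 3.375×10^6 Pa = 489.5 psi
basalt: 2940 kg/m³ × 9.81 m/s² × 6620 m = 1.909×10^8 Pa = 27692 psi
schist: 2670 kg/m³ × 9.81 m/s² × 5250 m = 1.375×10^8 Pa = 19944 psi
upper-mantle rock: 3360 kg/m³ × 9.81 m/s² × 5010 m = 1.651×10^8 Pa = 23951 psi
peridotite: 3320 kg/m³ × 9.81 m/s² × 14360 m = 4.677×10^8 Pa = 67833 psi
Total = 489.5 + 27692 + 19944 + 23951 + 67833 = 1.3991×10^5 psi

140000 psi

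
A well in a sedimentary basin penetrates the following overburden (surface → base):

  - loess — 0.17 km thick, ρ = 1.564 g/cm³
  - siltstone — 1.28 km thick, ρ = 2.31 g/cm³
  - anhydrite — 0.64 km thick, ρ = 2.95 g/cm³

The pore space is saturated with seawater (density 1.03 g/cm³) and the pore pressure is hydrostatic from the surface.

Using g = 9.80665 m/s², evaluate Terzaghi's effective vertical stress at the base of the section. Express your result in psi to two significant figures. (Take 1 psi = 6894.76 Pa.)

Overburden (lithostatic) stress σ_v:
loess: 1564 kg/m³ × 9.80665 m/s² × 170 m = 2.607×10^6 Pa = 2.607 MPa
siltstone: 2310 kg/m³ × 9.80665 m/s² × 1280 m = 2.900×10^7 Pa = 29.00 MPa
anhydrite: 2950 kg/m³ × 9.80665 m/s² × 640 m = 1.851×10^7 Pa = 18.51 MPa
Total = 2.607 + 29.00 + 18.51 = 50.119 MPa
Pore pressure P_p = 1030 kg/m³ × 9.80665 m/s² × 2090 m = 2.111×10^7 Pa = 21.11 MPa
Effective stress σ' = σ_v − P_p = 50.12 − 21.11 = 29.008 MPa = 4207.2 psi

4200 psi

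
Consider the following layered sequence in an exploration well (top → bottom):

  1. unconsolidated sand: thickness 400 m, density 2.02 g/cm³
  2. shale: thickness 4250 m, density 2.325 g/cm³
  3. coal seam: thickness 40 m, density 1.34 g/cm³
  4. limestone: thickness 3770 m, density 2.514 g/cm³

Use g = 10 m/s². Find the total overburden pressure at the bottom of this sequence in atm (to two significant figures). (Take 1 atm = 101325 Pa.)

unconsolidated sand: 2020 kg/m³ × 10 m/s² × 400 m = 8.080×10^6 Pa = 79.74 atm
shale: 2325 kg/m³ × 10 m/s² × 4250 m = 9.881×10^7 Pa = 975.2 atm
coal seam: 1340 kg/m³ × 10 m/s² × 40 m = 5.360×10^5 Pa = 5.290 atm
limestone: 2514 kg/m³ × 10 m/s² × 3770 m = 9.478×10^7 Pa = 935.4 atm
Total = 79.74 + 975.2 + 5.290 + 935.4 = 1995.6 atm

2000 atm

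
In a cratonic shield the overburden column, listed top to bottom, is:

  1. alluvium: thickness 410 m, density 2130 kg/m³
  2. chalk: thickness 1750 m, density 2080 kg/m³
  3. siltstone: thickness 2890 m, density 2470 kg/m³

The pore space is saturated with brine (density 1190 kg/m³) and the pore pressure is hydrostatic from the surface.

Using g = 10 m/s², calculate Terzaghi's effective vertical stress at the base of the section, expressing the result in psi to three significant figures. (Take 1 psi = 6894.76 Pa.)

8180 psi

Overburden (lithostatic) stress σ_v:
alluvium: 2130 kg/m³ × 10 m/s² × 410 m = 8.733×10^6 Pa = 8.733 MPa
chalk: 2080 kg/m³ × 10 m/s² × 1750 m = 3.640×10^7 Pa = 36.40 MPa
siltstone: 2470 kg/m³ × 10 m/s² × 2890 m = 7.138×10^7 Pa = 71.38 MPa
Total = 8.733 + 36.40 + 71.38 = 116.52 MPa
Pore pressure P_p = 1190 kg/m³ × 10 m/s² × 5050 m = 6.010×10^7 Pa = 60.09 MPa
Effective stress σ' = σ_v − P_p = 116.5 − 60.09 = 56.421 MPa = 8183.2 psi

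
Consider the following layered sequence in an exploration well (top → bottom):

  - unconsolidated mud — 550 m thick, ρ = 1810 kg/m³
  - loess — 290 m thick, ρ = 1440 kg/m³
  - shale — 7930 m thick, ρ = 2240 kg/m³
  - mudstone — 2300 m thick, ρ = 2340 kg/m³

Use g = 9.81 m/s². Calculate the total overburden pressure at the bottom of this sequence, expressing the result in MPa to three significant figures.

unconsolidated mud: 1810 kg/m³ × 9.81 m/s² × 550 m = 9.766×10^6 Pa = 9.766 MPa
loess: 1440 kg/m³ × 9.81 m/s² × 290 m = 4.097×10^6 Pa = 4.097 MPa
shale: 2240 kg/m³ × 9.81 m/s² × 7930 m = 1.743×10^8 Pa = 174.3 MPa
mudstone: 2340 kg/m³ × 9.81 m/s² × 2300 m = 5.280×10^7 Pa = 52.80 MPa
Total = 9.766 + 4.097 + 174.3 + 52.80 = 240.92 MPa

241 MPa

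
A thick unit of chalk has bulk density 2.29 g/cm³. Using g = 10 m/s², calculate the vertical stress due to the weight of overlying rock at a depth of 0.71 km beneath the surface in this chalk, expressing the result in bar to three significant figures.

163 bar

chalk: 2290 kg/m³ × 10 m/s² × 710 m = 1.626×10^7 Pa = 162.6 bar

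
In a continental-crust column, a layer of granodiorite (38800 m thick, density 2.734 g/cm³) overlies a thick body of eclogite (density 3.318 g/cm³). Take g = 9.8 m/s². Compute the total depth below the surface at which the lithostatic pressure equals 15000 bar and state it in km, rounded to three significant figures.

Pressure at base of upper layers: 2734×9.8×38800 = 1.040×10^9 Pa = 10396 bar
Remaining pressure to be supplied by eclogite: 1.500×10^9 − 1.040×10^9 = 4.604×10^8 Pa
Additional depth in eclogite = 4.604×10^8 Pa / (3318 kg/m³ × 9.8 m/s²) = 14160 m
Total depth = 38800 m + 14160 m = 52960 m
= 52.960 km

53.0 km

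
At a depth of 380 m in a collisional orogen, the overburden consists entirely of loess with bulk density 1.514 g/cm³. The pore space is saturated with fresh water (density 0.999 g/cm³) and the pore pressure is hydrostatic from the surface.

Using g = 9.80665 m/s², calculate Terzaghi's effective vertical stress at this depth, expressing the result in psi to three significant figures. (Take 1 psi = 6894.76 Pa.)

278 psi

Overburden (lithostatic) stress σ_v:
loess: 1514 kg/m³ × 9.80665 m/s² × 380 m = 5.642×10^6 Pa = 5.642 MPa
Pore pressure P_p = 999 kg/m³ × 9.80665 m/s² × 380 m = 3.723×10^6 Pa = 3.723 MPa
Effective stress σ' = σ_v − P_p = 5.642 − 3.723 = 1.9192 MPa = 278.35 psi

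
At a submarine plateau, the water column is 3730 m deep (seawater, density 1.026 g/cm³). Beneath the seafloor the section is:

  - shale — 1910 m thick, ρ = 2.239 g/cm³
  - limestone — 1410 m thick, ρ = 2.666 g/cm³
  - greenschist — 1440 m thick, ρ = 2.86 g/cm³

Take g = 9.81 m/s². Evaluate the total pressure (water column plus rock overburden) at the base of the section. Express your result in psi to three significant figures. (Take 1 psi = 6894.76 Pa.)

seawater: 1026 kg/m³ × 9.81 m/s² × 3730 m = 3.754×10^7 Pa = 5445 psi
shale: 2239 kg/m³ × 9.81 m/s² × 1910 m = 4.195×10^7 Pa = 6085 psi
limestone: 2666 kg/m³ × 9.81 m/s² × 1410 m = 3.688×10^7 Pa = 5348 psi
greenschist: 2860 kg/m³ × 9.81 m/s² × 1440 m = 4.040×10^7 Pa = 5860 psi
Total = 5445 + 6085 + 5348 + 5860 = 22738 psi

22700 psi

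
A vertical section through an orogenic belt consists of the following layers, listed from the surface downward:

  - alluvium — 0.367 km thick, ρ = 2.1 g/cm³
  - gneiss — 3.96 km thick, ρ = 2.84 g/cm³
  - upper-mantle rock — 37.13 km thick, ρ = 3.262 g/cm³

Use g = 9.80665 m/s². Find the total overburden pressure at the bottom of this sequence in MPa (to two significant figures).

1300 MPa

alluvium: 2100 kg/m³ × 9.80665 m/s² × 367 m = 7.558×10^6 Pa = 7.558 MPa
gneiss: 2840 kg/m³ × 9.80665 m/s² × 3960 m = 1.103×10^8 Pa = 110.3 MPa
upper-mantle rock: 3262 kg/m³ × 9.80665 m/s² × 37130 m = 1.188×10^9 Pa = 1188 MPa
Total = 7.558 + 110.3 + 1188 = 1305.6 MPa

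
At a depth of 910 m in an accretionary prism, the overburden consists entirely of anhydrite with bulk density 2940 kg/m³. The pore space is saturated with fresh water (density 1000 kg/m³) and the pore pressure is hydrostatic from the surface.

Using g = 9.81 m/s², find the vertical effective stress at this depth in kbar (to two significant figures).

Overburden (lithostatic) stress σ_v:
anhydrite: 2940 kg/m³ × 9.81 m/s² × 910 m = 2.625×10^7 Pa = 26.25 MPa
Pore pressure P_p = 1000 kg/m³ × 9.81 m/s² × 910 m = 8.927×10^6 Pa = 8.927 MPa
Effective stress σ' = σ_v − P_p = 26.25 − 8.927 = 17.319 MPa = 0.17319 kbar

0.17 kbar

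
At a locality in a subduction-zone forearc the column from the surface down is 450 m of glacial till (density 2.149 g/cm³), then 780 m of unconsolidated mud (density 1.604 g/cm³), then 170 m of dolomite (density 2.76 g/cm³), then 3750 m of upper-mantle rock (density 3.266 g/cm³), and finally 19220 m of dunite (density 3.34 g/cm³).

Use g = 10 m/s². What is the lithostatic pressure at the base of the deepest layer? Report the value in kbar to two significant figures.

glacial till: 2149 kg/m³ × 10 m/s² × 450 m = 9.671×10^6 Pa = 0.09670 kbar
unconsolidated mud: 1604 kg/m³ × 10 m/s² × 780 m = 1.251×10^7 Pa = 0.1251 kbar
dolomite: 2760 kg/m³ × 10 m/s² × 170 m = 4.692×10^6 Pa = 0.04692 kbar
upper-mantle rock: 3266 kg/m³ × 10 m/s² × 3750 m = 1.225×10^8 Pa = 1.225 kbar
dunite: 3340 kg/m³ × 10 m/s² × 19220 m = 6.419×10^8 Pa = 6.419 kbar
Total = 0.09670 + 0.1251 + 0.04692 + 1.225 + 6.419 = 7.9130 kbar

7.9 kbar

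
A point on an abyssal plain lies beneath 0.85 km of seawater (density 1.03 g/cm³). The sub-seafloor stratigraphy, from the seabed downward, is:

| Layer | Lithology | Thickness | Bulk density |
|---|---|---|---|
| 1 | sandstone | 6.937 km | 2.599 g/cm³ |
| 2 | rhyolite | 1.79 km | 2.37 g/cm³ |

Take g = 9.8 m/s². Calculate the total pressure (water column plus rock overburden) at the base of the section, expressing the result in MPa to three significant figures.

227 MPa

seawater: 1030 kg/m³ × 9.8 m/s² × 850 m = 8.580×10^6 Pa = 8.580 MPa
sandstone: 2599 kg/m³ × 9.8 m/s² × 6937 m = 1.767×10^8 Pa = 176.7 MPa
rhyolite: 2370 kg/m³ × 9.8 m/s² × 1790 m = 4.157×10^7 Pa = 41.57 MPa
Total = 8.580 + 176.7 + 41.57 = 226.84 MPa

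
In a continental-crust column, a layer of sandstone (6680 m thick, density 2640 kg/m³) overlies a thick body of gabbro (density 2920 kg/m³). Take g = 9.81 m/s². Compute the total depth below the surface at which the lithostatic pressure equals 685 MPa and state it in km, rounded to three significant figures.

Pressure at base of upper layers: 2640×9.81×6680 = 1.730×10^8 Pa = 173.0 MPa
Remaining pressure to be supplied by gabbro: 6.850×10^8 − 1.730×10^8 = 5.120×10^8 Pa
Additional depth in gabbro = 5.120×10^8 Pa / (2920 kg/m³ × 9.81 m/s²) = 17874 m
Total depth = 6680 m + 17874 m = 24554 m
= 24.554 km

24.6 km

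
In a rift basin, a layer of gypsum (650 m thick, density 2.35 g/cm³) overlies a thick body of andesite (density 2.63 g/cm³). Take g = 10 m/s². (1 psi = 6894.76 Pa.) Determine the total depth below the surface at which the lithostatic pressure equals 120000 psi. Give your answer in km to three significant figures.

Pressure at base of upper layers: 2350×10×650 = 1.528×10^7 Pa = 2215 psi
Remaining pressure to be supplied by andesite: 8.274×10^8 − 1.528×10^7 = 8.121×10^8 Pa
Additional depth in andesite = 8.121×10^8 Pa / (2630 kg/m³ × 10 m/s²) = 30878 m
Total depth = 650 m + 30878 m = 31528 m
= 31.528 km

31.5 km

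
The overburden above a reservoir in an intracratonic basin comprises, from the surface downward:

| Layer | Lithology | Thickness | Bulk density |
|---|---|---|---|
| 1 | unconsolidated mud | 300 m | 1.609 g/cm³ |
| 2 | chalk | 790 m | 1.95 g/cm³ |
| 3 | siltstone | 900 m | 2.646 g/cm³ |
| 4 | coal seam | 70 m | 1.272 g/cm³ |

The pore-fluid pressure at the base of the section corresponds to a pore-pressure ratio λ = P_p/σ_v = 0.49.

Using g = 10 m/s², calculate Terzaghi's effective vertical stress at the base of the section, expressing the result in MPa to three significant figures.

22.9 MPa

Overburden (lithostatic) stress σ_v:
unconsolidated mud: 1609 kg/m³ × 10 m/s² × 300 m = 4.827×10^6 Pa = 4.827 MPa
chalk: 1950 kg/m³ × 10 m/s² × 790 m = 1.540×10^7 Pa = 15.40 MPa
siltstone: 2646 kg/m³ × 10 m/s² × 900 m = 2.381×10^7 Pa = 23.81 MPa
coal seam: 1272 kg/m³ × 10 m/s² × 70 m = 8.904×10^5 Pa = 0.8904 MPa
Total = 4.827 + 15.40 + 23.81 + 0.8904 = 44.936 MPa
Pore pressure P_p = λ·σ_v = 0.49 × 44.94 MPa = 22.02 MPa
Effective stress σ' = σ_v − P_p = 44.94 − 22.02 = 22.918 MPa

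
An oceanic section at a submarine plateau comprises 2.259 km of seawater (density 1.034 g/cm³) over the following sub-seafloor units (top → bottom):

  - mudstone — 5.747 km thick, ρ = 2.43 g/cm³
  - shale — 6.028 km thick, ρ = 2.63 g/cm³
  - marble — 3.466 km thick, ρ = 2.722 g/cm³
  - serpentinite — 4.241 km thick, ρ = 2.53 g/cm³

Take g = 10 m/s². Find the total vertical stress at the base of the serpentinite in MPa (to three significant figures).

seawater: 1034 kg/m³ × 10 m/s² × 2259 m = 2.336×10^7 Pa = 23.36 MPa
mudstone: 2430 kg/m³ × 10 m/s² × 5747 m = 1.397×10^8 Pa = 139.7 MPa
shale: 2630 kg/m³ × 10 m/s² × 6028 m = 1.585×10^8 Pa = 158.5 MPa
marble: 2722 kg/m³ × 10 m/s² × 3466 m = 9.434×10^7 Pa = 94.34 MPa
serpentinite: 2530 kg/m³ × 10 m/s² × 4241 m = 1.073×10^8 Pa = 107.3 MPa
Total = 23.36 + 139.7 + 158.5 + 94.34 + 107.3 = 523.19 MPa

523 MPa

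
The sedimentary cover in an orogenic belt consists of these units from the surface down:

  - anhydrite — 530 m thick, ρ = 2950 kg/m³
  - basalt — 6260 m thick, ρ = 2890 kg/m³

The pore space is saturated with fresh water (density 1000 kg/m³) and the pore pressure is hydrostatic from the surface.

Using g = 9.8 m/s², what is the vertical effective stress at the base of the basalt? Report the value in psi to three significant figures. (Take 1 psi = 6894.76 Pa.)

18300 psi

Overburden (lithostatic) stress σ_v:
anhydrite: 2950 kg/m³ × 9.8 m/s² × 530 m = 1.532×10^7 Pa = 15.32 MPa
basalt: 2890 kg/m³ × 9.8 m/s² × 6260 m = 1.773×10^8 Pa = 177.3 MPa
Total = 15.32 + 177.3 = 192.62 MPa
Pore pressure P_p = 1000 kg/m³ × 9.8 m/s² × 6790 m = 6.654×10^7 Pa = 66.54 MPa
Effective stress σ' = σ_v − P_p = 192.6 − 66.54 = 126.08 MPa = 18286 psi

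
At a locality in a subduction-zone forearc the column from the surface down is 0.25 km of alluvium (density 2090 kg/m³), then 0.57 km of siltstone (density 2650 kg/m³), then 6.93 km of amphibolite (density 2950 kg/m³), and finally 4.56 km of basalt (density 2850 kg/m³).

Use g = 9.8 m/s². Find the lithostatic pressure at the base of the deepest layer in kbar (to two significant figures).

alluvium: 2090 kg/m³ × 9.8 m/s² × 250 m = 5.120×10^6 Pa = 0.05121 kbar
siltstone: 2650 kg/m³ × 9.8 m/s² × 570 m = 1.480×10^7 Pa = 0.1480 kbar
amphibolite: 2950 kg/m³ × 9.8 m/s² × 6930 m = 2.003×10^8 Pa = 2.003 kbar
basalt: 2850 kg/m³ × 9.8 m/s² × 4560 m = 1.274×10^8 Pa = 1.274 kbar
Total = 0.05121 + 0.1480 + 2.003 + 1.274 = 3.4763 kbar

3.5 kbar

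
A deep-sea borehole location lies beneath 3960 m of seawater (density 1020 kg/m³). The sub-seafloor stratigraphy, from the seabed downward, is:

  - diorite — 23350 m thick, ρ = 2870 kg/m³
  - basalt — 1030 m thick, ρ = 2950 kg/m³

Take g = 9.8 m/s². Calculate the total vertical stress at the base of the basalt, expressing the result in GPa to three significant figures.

seawater: 1020 kg/m³ × 9.8 m/s² × 3960 m = 3.958×10^7 Pa = 0.03958 GPa
diorite: 2870 kg/m³ × 9.8 m/s² × 23350 m = 6.567×10^8 Pa = 0.6567 GPa
basalt: 2950 kg/m³ × 9.8 m/s² × 1030 m = 2.978×10^7 Pa = 0.02978 GPa
Total = 0.03958 + 0.6567 + 0.02978 = 0.72610 GPa

0.726 GPa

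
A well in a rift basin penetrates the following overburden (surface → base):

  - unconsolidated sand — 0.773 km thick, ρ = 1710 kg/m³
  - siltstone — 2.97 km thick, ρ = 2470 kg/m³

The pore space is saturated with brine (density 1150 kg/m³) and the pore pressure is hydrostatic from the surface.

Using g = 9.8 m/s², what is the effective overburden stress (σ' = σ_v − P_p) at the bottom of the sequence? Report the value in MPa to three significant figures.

Overburden (lithostatic) stress σ_v:
unconsolidated sand: 1710 kg/m³ × 9.8 m/s² × 773 m = 1.295×10^7 Pa = 12.95 MPa
siltstone: 2470 kg/m³ × 9.8 m/s² × 2970 m = 7.189×10^7 Pa = 71.89 MPa
Total = 12.95 + 71.89 = 84.846 MPa
Pore pressure P_p = 1150 kg/m³ × 9.8 m/s² × 3743 m = 4.218×10^7 Pa = 42.18 MPa
Effective stress σ' = σ_v − P_p = 84.85 − 42.18 = 42.662 MPa

42.7 MPa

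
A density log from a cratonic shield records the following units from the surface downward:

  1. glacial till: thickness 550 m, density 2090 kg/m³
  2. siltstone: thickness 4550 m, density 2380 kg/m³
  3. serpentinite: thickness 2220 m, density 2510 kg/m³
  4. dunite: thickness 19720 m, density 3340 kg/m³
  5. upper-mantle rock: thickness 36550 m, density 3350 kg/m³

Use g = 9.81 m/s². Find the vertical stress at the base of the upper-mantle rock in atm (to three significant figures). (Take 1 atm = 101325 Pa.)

19900 atm

glacial till: 2090 kg/m³ × 9.81 m/s² × 550 m = 1.128×10^7 Pa = 111.3 atm
siltstone: 2380 kg/m³ × 9.81 m/s² × 4550 m = 1.062×10^8 Pa = 1048 atm
serpentinite: 2510 kg/m³ × 9.81 m/s² × 2220 m = 5.466×10^7 Pa = 539.5 atm
dunite: 3340 kg/m³ × 9.81 m/s² × 19720 m = 6.461×10^8 Pa = 6377 atm
upper-mantle rock: 3350 kg/m³ × 9.81 m/s² × 36550 m = 1.201×10^9 Pa = 11855 atm
Total = 111.3 + 1048 + 539.5 + 6377 + 11855 = 19931 atm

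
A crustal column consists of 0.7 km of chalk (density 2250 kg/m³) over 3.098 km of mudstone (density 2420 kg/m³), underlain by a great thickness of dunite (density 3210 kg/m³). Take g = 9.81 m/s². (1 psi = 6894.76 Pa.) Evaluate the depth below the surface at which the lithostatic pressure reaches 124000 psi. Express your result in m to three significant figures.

28100 m

Pressure at base of upper layers: 2250×9.81×700 + 2420×9.81×3098 = 8.900×10^7 Pa = 12908 psi
Remaining pressure to be supplied by dunite: 8.549×10^8 − 8.900×10^7 = 7.660×10^8 Pa
Additional depth in dunite = 7.660×10^8 Pa / (3210 kg/m³ × 9.81 m/s²) = 24324 m
Total depth = 3798 m + 24324 m = 28122 m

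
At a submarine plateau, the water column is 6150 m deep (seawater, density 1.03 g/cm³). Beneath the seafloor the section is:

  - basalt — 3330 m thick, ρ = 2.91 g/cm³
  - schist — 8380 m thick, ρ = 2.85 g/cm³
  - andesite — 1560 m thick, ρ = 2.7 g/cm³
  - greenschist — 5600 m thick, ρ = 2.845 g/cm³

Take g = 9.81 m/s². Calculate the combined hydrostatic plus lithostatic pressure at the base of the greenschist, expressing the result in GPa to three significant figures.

seawater: 1030 kg/m³ × 9.81 m/s² × 6150 m = 6.214×10^7 Pa = 0.06214 GPa
basalt: 2910 kg/m³ × 9.81 m/s² × 3330 m = 9.506×10^7 Pa = 0.09506 GPa
schist: 2850 kg/m³ × 9.81 m/s² × 8380 m = 2.343×10^8 Pa = 0.2343 GPa
andesite: 2700 kg/m³ × 9.81 m/s² × 1560 m = 4.132×10^7 Pa = 0.04132 GPa
greenschist: 2845 kg/m³ × 9.81 m/s² × 5600 m = 1.563×10^8 Pa = 0.1563 GPa
Total = 0.06214 + 0.09506 + 0.2343 + 0.04132 + 0.1563 = 0.58911 GPa

0.589 GPa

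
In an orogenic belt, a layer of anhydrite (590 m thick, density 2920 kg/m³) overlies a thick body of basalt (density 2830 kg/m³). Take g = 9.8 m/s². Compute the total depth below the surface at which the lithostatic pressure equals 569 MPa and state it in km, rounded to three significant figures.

Pressure at base of upper layers: 2920×9.8×590 = 1.688×10^7 Pa = 16.88 MPa
Remaining pressure to be supplied by basalt: 5.690×10^8 − 1.688×10^7 = 5.521×10^8 Pa
Additional depth in basalt = 5.521×10^8 Pa / (2830 kg/m³ × 9.8 m/s²) = 19908 m
Total depth = 590 m + 19908 m = 20498 m
= 20.498 km

20.5 km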